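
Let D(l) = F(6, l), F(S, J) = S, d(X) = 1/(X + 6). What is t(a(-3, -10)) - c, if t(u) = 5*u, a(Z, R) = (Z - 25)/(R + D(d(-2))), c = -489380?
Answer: 489415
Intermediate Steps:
d(X) = 1/(6 + X)
D(l) = 6
a(Z, R) = (-25 + Z)/(6 + R) (a(Z, R) = (Z - 25)/(R + 6) = (-25 + Z)/(6 + R))
t(a(-3, -10)) - c = 5*((-25 - 3)/(6 - 10)) - 1*(-489380) = 5*(-28/(-4)) + 489380 = 5*(-¼*(-28)) + 489380 = 5*7 + 489380 = 35 + 489380 = 489415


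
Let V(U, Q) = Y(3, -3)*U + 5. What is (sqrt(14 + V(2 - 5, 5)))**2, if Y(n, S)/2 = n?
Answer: 1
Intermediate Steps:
Y(n, S) = 2*n
V(U, Q) = 5 + 6*U (V(U, Q) = (2*3)*U + 5 = 6*U + 5 = 5 + 6*U)
(sqrt(14 + V(2 - 5, 5)))**2 = (sqrt(14 + (5 + 6*(2 - 5))))**2 = (sqrt(14 + (5 + 6*(-3))))**2 = (sqrt(14 + (5 - 18)))**2 = (sqrt(14 - 13))**2 = (sqrt(1))**2 = 1**2 = 1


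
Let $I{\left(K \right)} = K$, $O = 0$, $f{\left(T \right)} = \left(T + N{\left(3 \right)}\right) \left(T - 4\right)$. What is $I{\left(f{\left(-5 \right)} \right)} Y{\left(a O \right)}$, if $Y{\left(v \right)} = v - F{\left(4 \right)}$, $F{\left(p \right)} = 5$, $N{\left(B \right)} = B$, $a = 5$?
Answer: $-90$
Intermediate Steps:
$f{\left(T \right)} = \left(-4 + T\right) \left(3 + T\right)$ ($f{\left(T \right)} = \left(T + 3\right) \left(T - 4\right) = \left(3 + T\right) \left(-4 + T\right) = \left(-4 + T\right) \left(3 + T\right)$)
$Y{\left(v \right)} = -5 + v$ ($Y{\left(v \right)} = v - 5 = -5 + v$)
$I{\left(f{\left(-5 \right)} \right)} Y{\left(a O \right)} = \left(-12 + \left(-5\right)^{2} - -5\right) \left(-5 + 5 \cdot 0\right) = \left(-12 + 25 + 5\right) \left(-5 + 0\right) = 18 \left(-5\right) = -90$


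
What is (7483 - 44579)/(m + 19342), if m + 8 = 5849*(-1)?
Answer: -37096/13485 ≈ -2.7509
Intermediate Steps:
m = -5857 (m = -8 + 5849*(-1) = -8 - 5849 = -5857)
(7483 - 44579)/(m + 19342) = (7483 - 44579)/(-5857 + 19342) = -37096/13485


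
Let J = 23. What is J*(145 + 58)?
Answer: 4669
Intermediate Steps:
J*(145 + 58) = 23*(145 + 58) = 23*203 = 4669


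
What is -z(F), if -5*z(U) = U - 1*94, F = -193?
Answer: -287/5 ≈ -57.400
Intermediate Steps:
z(U) = 94/5 - U/5 (z(U) = -(U - 1*94)/5 = -(U - 94)/5 = -(-94 + U)/5 = 94/5 - U/5)
-z(F) = -(94/5 - ⅕*(-193)) = -(94/5 + 193/5) = -1*287/5 = -287/5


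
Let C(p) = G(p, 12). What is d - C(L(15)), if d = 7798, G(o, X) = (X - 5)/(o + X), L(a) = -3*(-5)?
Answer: 210539/27 ≈ 7797.7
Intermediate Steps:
L(a) = 15
G(o, X) = (-5 + X)/(X + o)
C(p) = 7/(12 + p) (C(p) = (-5 + 12)/(12 + p) = 7/(12 + p))
d - C(L(15)) = 7798 - 7/(12 + 15) = 7798 - 7/27 = 210539/27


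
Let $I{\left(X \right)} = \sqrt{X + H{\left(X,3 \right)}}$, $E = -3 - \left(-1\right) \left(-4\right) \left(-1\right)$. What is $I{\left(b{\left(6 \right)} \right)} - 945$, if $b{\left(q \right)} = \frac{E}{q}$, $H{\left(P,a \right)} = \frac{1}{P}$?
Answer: $-945 + \frac{\sqrt{222}}{6} \approx -942.52$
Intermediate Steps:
$E = 1$ ($E = -3 - 4 \left(-1\right) = -3 - -4 = -3 + 4 = 1$)
$b{\left(q \right)} = \frac{1}{q}$ ($b{\left(q \right)} = 1 \frac{1}{q} = \frac{1}{q}$)
$I{\left(X \right)} = \sqrt{X + \frac{1}{X}}$
$I{\left(b{\left(6 \right)} \right)} - 945 = \sqrt{\frac{1}{6} + \frac{1}{\frac{1}{6}}} - 945 = \sqrt{\frac{1}{6} + 6} - 945 = \sqrt{\frac{37}{6}} - 945 = \frac{\sqrt{222}}{6} - 945 = -945 + \frac{\sqrt{222}}{6}$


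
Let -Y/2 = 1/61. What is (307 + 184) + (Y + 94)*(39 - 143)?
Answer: -566177/61 ≈ -9281.6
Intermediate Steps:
Y = -2/61 ≈ -0.032787
(307 + 184) + (Y + 94)*(39 - 143) = (307 + 184) + (-2/61 + 94)*(39 - 143) = 491 + (5732/61)*(-104) = 491 - 596128/61 = -566177/61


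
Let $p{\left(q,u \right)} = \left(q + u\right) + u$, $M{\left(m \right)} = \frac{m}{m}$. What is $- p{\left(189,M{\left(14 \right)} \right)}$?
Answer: $-191$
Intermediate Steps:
$M{\left(m \right)} = 1$
$p{\left(q,u \right)} = q + 2 u$
$- p{\left(189,M{\left(14 \right)} \right)} = - (189 + 2 \cdot 1) = - (189 + 2) = \left(-1\right) 191 = -191$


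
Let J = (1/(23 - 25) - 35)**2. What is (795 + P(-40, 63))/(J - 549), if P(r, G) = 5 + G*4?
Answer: 4208/2845 ≈ 1.4791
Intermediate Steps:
P(r, G) = 5 + 4*G
J = 5041/4 (J = (1/(-2) - 35)**2 = (-1/2 - 35)**2 = (-71/2)**2 = 5041/4 ≈ 1260.3)
(795 + P(-40, 63))/(J - 549) = (795 + (5 + 4*63))/(5041/4 - 549) = (795 + (5 + 252))/(2845/4) = (795 + 257)*(4/2845) = 1052*(4/2845) = 4208/2845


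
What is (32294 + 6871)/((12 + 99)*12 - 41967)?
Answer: -373/387 ≈ -0.96382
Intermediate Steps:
(32294 + 6871)/((12 + 99)*12 - 41967) = 39165/(111*12 - 41967) = 39165/(1332 - 41967) = 39165/(-40635) = 39165*(-1/40635) = -373/387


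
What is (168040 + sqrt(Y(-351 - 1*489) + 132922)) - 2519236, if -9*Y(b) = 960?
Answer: -2351196 + sqrt(1195338)/3 ≈ -2.3508e+6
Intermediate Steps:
Y(b) = -320/3 (Y(b) = -1/9*960 = -320/3)
(168040 + sqrt(Y(-351 - 1*489) + 132922)) - 2519236 = (168040 + sqrt(-320/3 + 132922)) - 2519236 = (168040 + sqrt(398446/3)) - 2519236 = (168040 + sqrt(1195338)/3) - 2519236 = -2351196 + sqrt(1195338)/3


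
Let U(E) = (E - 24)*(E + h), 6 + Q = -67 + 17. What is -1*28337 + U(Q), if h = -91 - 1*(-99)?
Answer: -24497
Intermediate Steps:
h = 8 (h = -91 + 99 = 8)
Q = -56 (Q = -6 + (-67 + 17) = -6 - 50 = -56)
U(E) = (-24 + E)*(8 + E) (U(E) = (E - 24)*(E + 8) = (-24 + E)*(8 + E))
-1*28337 + U(Q) = -1*28337 + (-192 + (-56)² - 16*(-56)) = -28337 + (-192 + 3136 + 896) = -28337 + 3840 = -24497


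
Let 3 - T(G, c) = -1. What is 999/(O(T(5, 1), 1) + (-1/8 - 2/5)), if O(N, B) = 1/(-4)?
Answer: -39960/31 ≈ -1289.0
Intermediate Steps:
T(G, c) = 4 (T(G, c) = 3 - 1*(-1) = 3 + 1 = 4)
O(N, B) = -¼
999/(O(T(5, 1), 1) + (-1/8 - 2/5)) = 999/(-¼ + (-1/8 - 2/5)) = 999/(-¼ + (-1*⅛ - 2*⅕)) = 999/(-¼ + (-⅛ - ⅖)) = 999/(-¼ - 21/40) = 999/(-31/40) = 999*(-40/31) = -39960/31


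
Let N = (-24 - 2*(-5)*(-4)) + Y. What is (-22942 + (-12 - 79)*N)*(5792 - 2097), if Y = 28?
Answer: -72665870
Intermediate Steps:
N = -36 (N = (-24 - 2*(-5)*(-4)) + 28 = (-24 + 10*(-4)) + 28 = (-24 - 40) + 28 = -64 + 28 = -36)
(-22942 + (-12 - 79)*N)*(5792 - 2097) = (-22942 + (-12 - 79)*(-36))*(5792 - 2097) = (-22942 - 91*(-36))*3695 = (-22942 + 3276)*3695 = -19666*3695 = -72665870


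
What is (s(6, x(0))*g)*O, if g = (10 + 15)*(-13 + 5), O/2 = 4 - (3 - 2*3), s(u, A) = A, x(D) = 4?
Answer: -11200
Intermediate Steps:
O = 14 (O = 2*(4 - (3 - 2*3)) = 2*(4 - (3 - 6)) = 2*(4 - 1*(-3)) = 2*(4 + 3) = 2*7 = 14)
g = -200 (g = 25*(-8) = -200)
(s(6, x(0))*g)*O = (4*(-200))*14 = -800*14 = -11200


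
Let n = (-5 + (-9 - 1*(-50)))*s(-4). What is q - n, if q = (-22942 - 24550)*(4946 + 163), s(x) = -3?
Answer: -242636520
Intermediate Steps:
q = -242636628 (q = -47492*5109 = -242636628)
n = -108 (n = (-5 + (-9 - 1*(-50)))*(-3) = (-5 + (-9 + 50))*(-3) = (-5 + 41)*(-3) = 36*(-3) = -108)
q - n = -242636628 - 1*(-108) = -242636628 + 108 = -242636520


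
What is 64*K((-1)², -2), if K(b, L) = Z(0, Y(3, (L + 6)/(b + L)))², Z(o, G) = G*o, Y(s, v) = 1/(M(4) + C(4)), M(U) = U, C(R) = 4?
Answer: 0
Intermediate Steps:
Y(s, v) = ⅛ (Y(s, v) = 1/(4 + 4) = 1/8 = ⅛)
K(b, L) = 0 (K(b, L) = ((⅛)*0)² = 0² = 0)
64*K((-1)², -2) = 64*0 = 0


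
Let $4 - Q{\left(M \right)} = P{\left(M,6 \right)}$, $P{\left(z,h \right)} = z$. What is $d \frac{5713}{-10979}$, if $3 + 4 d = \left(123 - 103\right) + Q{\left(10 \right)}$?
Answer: $- \frac{62843}{43916} \approx -1.431$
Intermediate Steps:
$Q{\left(M \right)} = 4 - M$
$d = \frac{11}{4}$ ($d = - \frac{3}{4} + \frac{\left(123 - 103\right) + \left(4 - 10\right)}{4} = - \frac{3}{4} + \frac{20 + \left(4 - 10\right)}{4} = - \frac{3}{4} + \frac{20 - 6}{4} = - \frac{3}{4} + \frac{1}{4} \cdot 14 = - \frac{3}{4} + \frac{7}{2} = \frac{11}{4} \approx 2.75$)
$d \frac{5713}{-10979} = \frac{11 \frac{5713}{-10979}}{4} = \frac{11 \cdot 5713 \left(- \frac{1}{10979}\right)}{4} = \frac{11}{4} \left(- \frac{5713}{10979}\right) = - \frac{62843}{43916}$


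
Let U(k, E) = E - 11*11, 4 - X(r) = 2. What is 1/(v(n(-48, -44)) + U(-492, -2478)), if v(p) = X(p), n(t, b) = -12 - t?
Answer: -1/2597 ≈ -0.00038506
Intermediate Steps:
X(r) = 2 (X(r) = 4 - 1*2 = 4 - 2 = 2)
v(p) = 2
U(k, E) = -121 + E (U(k, E) = E - 121 = -121 + E)
1/(v(n(-48, -44)) + U(-492, -2478)) = 1/(2 + (-121 - 2478)) = 1/(2 - 2599) = 1/(-2597) = -1/2597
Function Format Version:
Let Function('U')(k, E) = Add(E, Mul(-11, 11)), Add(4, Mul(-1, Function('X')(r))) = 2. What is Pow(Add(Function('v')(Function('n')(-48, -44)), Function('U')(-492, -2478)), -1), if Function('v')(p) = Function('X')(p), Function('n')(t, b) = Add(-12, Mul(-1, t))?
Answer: Rational(-1, 2597) ≈ -0.00038506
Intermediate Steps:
Function('X')(r) = 2 (Function('X')(r) = Add(4, Mul(-1, 2)) = Add(4, -2) = 2)
Function('v')(p) = 2
Function('U')(k, E) = Add(-121, E) (Function('U')(k, E) = Add(E, -121) = Add(-121, E))
Pow(Add(Function('v')(Function('n')(-48, -44)), Function('U')(-492, -2478)), -1) = Pow(Add(2, Add(-121, -2478)), -1) = Pow(Add(2, -2599), -1) = Pow(-2597, -1) = Rational(-1, 2597)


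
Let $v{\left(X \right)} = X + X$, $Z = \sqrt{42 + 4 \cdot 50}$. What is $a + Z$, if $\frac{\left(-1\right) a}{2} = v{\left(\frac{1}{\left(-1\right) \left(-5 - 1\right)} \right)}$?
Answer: $- \frac{2}{3} + 11 \sqrt{2} \approx 14.89$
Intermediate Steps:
$Z = 11 \sqrt{2}$ ($Z = \sqrt{42 + 200} = \sqrt{242} = 11 \sqrt{2} \approx 15.556$)
$v{\left(X \right)} = 2 X$
$a = - \frac{2}{3}$ ($a = - 2 \frac{2}{\left(-1\right) \left(-5 - 1\right)} = - 2 \frac{2}{\left(-1\right) \left(-6\right)} = - 2 \cdot \frac{2}{6} = - 2 \cdot 2 \cdot \frac{1}{6} = \left(-2\right) \frac{1}{3} = - \frac{2}{3} \approx -0.66667$)
$a + Z = - \frac{2}{3} + 11 \sqrt{2}$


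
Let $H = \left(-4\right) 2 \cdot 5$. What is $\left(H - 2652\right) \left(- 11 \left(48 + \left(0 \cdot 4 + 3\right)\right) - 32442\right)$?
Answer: $88844076$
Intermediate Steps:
$H = -40$ ($H = \left(-8\right) 5 = -40$)
$\left(H - 2652\right) \left(- 11 \left(48 + \left(0 \cdot 4 + 3\right)\right) - 32442\right) = \left(-40 - 2652\right) \left(- 11 \left(48 + \left(0 \cdot 4 + 3\right)\right) - 32442\right) = - 2692 \left(- 11 \left(48 + \left(0 + 3\right)\right) - 32442\right) = - 2692 \left(- 11 \left(48 + 3\right) - 32442\right) = - 2692 \left(\left(-11\right) 51 - 32442\right) = - 2692 \left(-561 - 32442\right) = \left(-2692\right) \left(-33003\right) = 88844076$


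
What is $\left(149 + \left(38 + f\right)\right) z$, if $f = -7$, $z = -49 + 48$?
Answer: $-180$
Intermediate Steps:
$z = -1$
$\left(149 + \left(38 + f\right)\right) z = \left(149 + \left(38 - 7\right)\right) \left(-1\right) = \left(149 + 31\right) \left(-1\right) = 180 \left(-1\right) = -180$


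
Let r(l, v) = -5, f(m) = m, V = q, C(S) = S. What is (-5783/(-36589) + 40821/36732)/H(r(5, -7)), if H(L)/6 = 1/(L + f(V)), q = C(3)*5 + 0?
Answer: 2843367875/1343987148 ≈ 2.1156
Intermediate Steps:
q = 15 (q = 3*5 + 0 = 15 + 0 = 15)
V = 15
H(L) = 6/(15 + L) (H(L) = 6/(L + 15) = 6/(15 + L))
(-5783/(-36589) + 40821/36732)/H(r(5, -7)) = (-5783/(-36589) + 40821/36732)/((6/(15 - 5))) = (-5783*(-1/36589) + 40821*(1/36732))/((6/10)) = (5783/36589 + 13607/12244)/((6*(⅒))) = 568673575/(447995716*(⅗)) = (568673575/447995716)*(5/3) = 2843367875/1343987148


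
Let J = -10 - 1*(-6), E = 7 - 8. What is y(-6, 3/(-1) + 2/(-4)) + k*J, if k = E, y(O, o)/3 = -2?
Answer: -2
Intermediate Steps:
E = -1
y(O, o) = -6 (y(O, o) = 3*(-2) = -6)
J = -4 (J = -10 + 6 = -4)
k = -1
y(-6, 3/(-1) + 2/(-4)) + k*J = -6 - 1*(-4) = -6 + 4 = -2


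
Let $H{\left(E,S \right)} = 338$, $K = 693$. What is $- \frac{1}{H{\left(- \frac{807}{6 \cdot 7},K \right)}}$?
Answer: $- \frac{1}{338} \approx -0.0029586$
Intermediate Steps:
$- \frac{1}{H{\left(- \frac{807}{6 \cdot 7},K \right)}} = - \frac{1}{338}$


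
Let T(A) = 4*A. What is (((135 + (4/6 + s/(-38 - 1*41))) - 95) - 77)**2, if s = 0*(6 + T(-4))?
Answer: 11881/9 ≈ 1320.1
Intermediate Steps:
s = 0 (s = 0*(6 + 4*(-4)) = 0*(6 - 16) = 0*(-10) = 0)
(((135 + (4/6 + s/(-38 - 1*41))) - 95) - 77)**2 = (((135 + (4/6 + 0/(-38 - 1*41))) - 95) - 77)**2 = (((135 + (4*(1/6) + 0/(-38 - 41))) - 95) - 77)**2 = (((135 + (2/3 + 0/(-79))) - 95) - 77)**2 = (((135 + (2/3 + 0*(-1/79))) - 95) - 77)**2 = (((135 + (2/3 + 0)) - 95) - 77)**2 = (((135 + 2/3) - 95) - 77)**2 = ((407/3 - 95) - 77)**2 = (122/3 - 77)**2 = (-109/3)**2 = 11881/9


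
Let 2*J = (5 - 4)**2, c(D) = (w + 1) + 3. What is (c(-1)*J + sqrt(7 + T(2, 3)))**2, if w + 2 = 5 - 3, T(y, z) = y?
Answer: 25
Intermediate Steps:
w = 0 (w = -2 + (5 - 3) = -2 + 2 = 0)
c(D) = 4 (c(D) = (0 + 1) + 3 = 1 + 3 = 4)
J = 1/2 (J = (5 - 4)**2/2 = (1/2)*1**2 = (1/2)*1 = 1/2 ≈ 0.50000)
(c(-1)*J + sqrt(7 + T(2, 3)))**2 = (4*(1/2) + sqrt(7 + 2))**2 = (2 + sqrt(9))**2 = (2 + 3)**2 = 5**2 = 25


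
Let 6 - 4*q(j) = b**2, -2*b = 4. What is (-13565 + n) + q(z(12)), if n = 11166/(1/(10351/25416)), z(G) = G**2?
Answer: -38196011/4236 ≈ -9017.0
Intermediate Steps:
n = 19263211/4236 (n = 11166/(1/(10351*(1/25416))) = 11166/(1/(10351/25416)) = 11166/(25416/10351) = 11166*(10351/25416) = 19263211/4236 ≈ 4547.5)
b = -2 (b = -1/2*4 = -2)
q(j) = 1/2 (q(j) = 3/2 - 1/4*(-2)**2 = 3/2 - 1/4*4 = 3/2 - 1 = 1/2)
(-13565 + n) + q(z(12)) = (-13565 + 19263211/4236) + 1/2 = -38198129/4236 + 1/2 = -38196011/4236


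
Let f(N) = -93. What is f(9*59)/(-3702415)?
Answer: 93/3702415 ≈ 2.5119e-5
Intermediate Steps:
f(9*59)/(-3702415) = -93/(-3702415) = -93*(-1/3702415) = 93/3702415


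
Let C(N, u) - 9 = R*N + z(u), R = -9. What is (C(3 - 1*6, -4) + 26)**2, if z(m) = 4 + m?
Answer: 3844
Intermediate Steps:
C(N, u) = 13 + u - 9*N (C(N, u) = 9 + (-9*N + (4 + u)) = 9 + (4 + u - 9*N) = 13 + u - 9*N)
(C(3 - 1*6, -4) + 26)**2 = ((13 - 4 - 9*(3 - 1*6)) + 26)**2 = ((13 - 4 - 9*(3 - 6)) + 26)**2 = ((13 - 4 - 9*(-3)) + 26)**2 = ((13 - 4 + 27) + 26)**2 = (36 + 26)**2 = 62**2 = 3844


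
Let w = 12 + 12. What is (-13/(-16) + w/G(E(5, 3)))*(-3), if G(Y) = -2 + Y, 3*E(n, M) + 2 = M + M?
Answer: 1689/16 ≈ 105.56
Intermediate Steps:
E(n, M) = -⅔ + 2*M/3 (E(n, M) = -⅔ + (M + M)/3 = -⅔ + (2*M)/3 = -⅔ + 2*M/3)
w = 24
(-13/(-16) + w/G(E(5, 3)))*(-3) = (-13/(-16) + 24/(-2 + (-⅔ + (⅔)*3)))*(-3) = (-13*(-1/16) + 24/(-2 + (-⅔ + 2)))*(-3) = (13/16 + 24/(-2 + 4/3))*(-3) = (13/16 + 24/(-⅔))*(-3) = (13/16 + 24*(-3/2))*(-3) = (13/16 - 36)*(-3) = -563/16*(-3) = 1689/16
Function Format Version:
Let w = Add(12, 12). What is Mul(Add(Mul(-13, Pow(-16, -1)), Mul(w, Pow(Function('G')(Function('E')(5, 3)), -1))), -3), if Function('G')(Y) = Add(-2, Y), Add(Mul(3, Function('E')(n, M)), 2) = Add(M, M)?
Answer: Rational(1689, 16) ≈ 105.56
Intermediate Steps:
Function('E')(n, M) = Add(Rational(-2, 3), Mul(Rational(2, 3), M)) (Function('E')(n, M) = Add(Rational(-2, 3), Mul(Rational(1, 3), Add(M, M))) = Add(Rational(-2, 3), Mul(Rational(1, 3), Mul(2, M))) = Add(Rational(-2, 3), Mul(Rational(2, 3), M)))
w = 24
Mul(Add(Mul(-13, Pow(-16, -1)), Mul(w, Pow(Function('G')(Function('E')(5, 3)), -1))), -3) = Mul(Add(Mul(-13, Pow(-16, -1)), Mul(24, Pow(Add(-2, Add(Rational(-2, 3), Mul(Rational(2, 3), 3))), -1))), -3) = Mul(Add(Mul(-13, Rational(-1, 16)), Mul(24, Pow(Add(-2, Add(Rational(-2, 3), 2)), -1))), -3) = Mul(Add(Rational(13, 16), Mul(24, Pow(Add(-2, Rational(4, 3)), -1))), -3) = Mul(Add(Rational(13, 16), Mul(24, Pow(Rational(-2, 3), -1))), -3) = Mul(Add(Rational(13, 16), Mul(24, Rational(-3, 2))), -3) = Mul(Add(Rational(13, 16), -36), -3) = Mul(Rational(-563, 16), -3) = Rational(1689, 16)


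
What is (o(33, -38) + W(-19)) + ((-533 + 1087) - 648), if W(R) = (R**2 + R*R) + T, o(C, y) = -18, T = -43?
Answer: 567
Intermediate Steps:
W(R) = -43 + 2*R**2 (W(R) = (R**2 + R*R) - 43 = (R**2 + R**2) - 43 = 2*R**2 - 43 = -43 + 2*R**2)
(o(33, -38) + W(-19)) + ((-533 + 1087) - 648) = (-18 + (-43 + 2*(-19)**2)) + ((-533 + 1087) - 648) = (-18 + (-43 + 2*361)) + (554 - 648) = (-18 + (-43 + 722)) - 94 = (-18 + 679) - 94 = 661 - 94 = 567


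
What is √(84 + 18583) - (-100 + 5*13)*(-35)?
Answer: -1225 + √18667 ≈ -1088.4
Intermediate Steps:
√(84 + 18583) - (-100 + 5*13)*(-35) = √18667 - (-100 + 65)*(-35) = √18667 - (-35)*(-35) = √18667 - 1*1225 = √18667 - 1225 = -1225 + √18667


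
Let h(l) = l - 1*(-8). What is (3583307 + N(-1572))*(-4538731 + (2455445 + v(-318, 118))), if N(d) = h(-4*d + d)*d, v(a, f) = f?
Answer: 8005241736928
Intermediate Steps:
h(l) = 8 + l (h(l) = l + 8 = 8 + l)
N(d) = d*(8 - 3*d) (N(d) = (8 + (-4*d + d))*d = (8 - 3*d)*d = d*(8 - 3*d))
(3583307 + N(-1572))*(-4538731 + (2455445 + v(-318, 118))) = (3583307 - 1572*(8 - 3*(-1572)))*(-4538731 + (2455445 + 118)) = (3583307 - 1572*(8 + 4716))*(-4538731 + 2455563) = (3583307 - 1572*4724)*(-2083168) = (3583307 - 7426128)*(-2083168) = -3842821*(-2083168) = 8005241736928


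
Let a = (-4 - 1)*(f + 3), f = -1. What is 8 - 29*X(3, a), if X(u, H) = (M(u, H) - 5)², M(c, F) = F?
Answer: -6517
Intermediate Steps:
a = -10 (a = (-4 - 1)*(-1 + 3) = -5*2 = -10)
X(u, H) = (-5 + H)² (X(u, H) = (H - 5)² = (-5 + H)²)
8 - 29*X(3, a) = 8 - 29*(-5 - 10)² = 8 - 29*(-15)² = 8 - 29*225 = 8 - 6525 = -6517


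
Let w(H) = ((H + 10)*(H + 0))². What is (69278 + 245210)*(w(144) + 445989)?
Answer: 154797586840920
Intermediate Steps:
w(H) = H²*(10 + H)² (w(H) = ((10 + H)*H)² = (H*(10 + H))² = H²*(10 + H)²)
(69278 + 245210)*(w(144) + 445989) = (69278 + 245210)*(144²*(10 + 144)² + 445989) = 314488*(20736*154² + 445989) = 314488*(20736*23716 + 445989) = 314488*(491774976 + 445989) = 314488*492220965 = 154797586840920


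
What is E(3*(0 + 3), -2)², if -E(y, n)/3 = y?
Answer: 729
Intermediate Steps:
E(y, n) = -3*y
E(3*(0 + 3), -2)² = (-9*(0 + 3))² = (-9*3)² = (-3*9)² = (-27)² = 729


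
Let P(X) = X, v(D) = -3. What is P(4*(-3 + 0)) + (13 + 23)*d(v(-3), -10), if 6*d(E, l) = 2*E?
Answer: -48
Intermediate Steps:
d(E, l) = E/3 (d(E, l) = (2*E)/6 = E/3)
P(4*(-3 + 0)) + (13 + 23)*d(v(-3), -10) = 4*(-3 + 0) + (13 + 23)*((1/3)*(-3)) = 4*(-3) + 36*(-1) = -12 - 36 = -48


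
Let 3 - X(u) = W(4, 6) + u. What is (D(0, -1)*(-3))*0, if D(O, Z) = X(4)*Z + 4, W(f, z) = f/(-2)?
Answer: 0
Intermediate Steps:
W(f, z) = -f/2 (W(f, z) = f*(-½) = -f/2)
X(u) = 5 - u (X(u) = 3 - (-½*4 + u) = 3 - (-2 + u) = 3 + (2 - u) = 5 - u)
D(O, Z) = 4 + Z (D(O, Z) = (5 - 1*4)*Z + 4 = (5 - 4)*Z + 4 = 1*Z + 4 = Z + 4 = 4 + Z)
(D(0, -1)*(-3))*0 = ((4 - 1)*(-3))*0 = (3*(-3))*0 = -9*0 = 0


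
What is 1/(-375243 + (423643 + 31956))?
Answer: 1/80356 ≈ 1.2445e-5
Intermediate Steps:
1/(-375243 + (423643 + 31956)) = 1/(-375243 + 455599) = 1/80356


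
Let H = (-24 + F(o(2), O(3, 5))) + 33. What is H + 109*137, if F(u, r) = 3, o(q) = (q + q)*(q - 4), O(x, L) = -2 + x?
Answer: 14945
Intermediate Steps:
o(q) = 2*q*(-4 + q) (o(q) = (2*q)*(-4 + q) = 2*q*(-4 + q))
H = 12 (H = (-24 + 3) + 33 = -21 + 33 = 12)
H + 109*137 = 12 + 109*137 = 12 + 14933 = 14945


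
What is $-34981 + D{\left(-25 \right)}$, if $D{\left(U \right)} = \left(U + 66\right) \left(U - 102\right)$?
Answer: $-40188$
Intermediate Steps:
$D{\left(U \right)} = \left(-102 + U\right) \left(66 + U\right)$ ($D{\left(U \right)} = \left(66 + U\right) \left(-102 + U\right) = \left(-102 + U\right) \left(66 + U\right)$)
$-34981 + D{\left(-25 \right)} = -34981 - \left(5832 - 625\right) = -34981 + \left(-6732 + 625 + 900\right) = -34981 - 5207 = -40188$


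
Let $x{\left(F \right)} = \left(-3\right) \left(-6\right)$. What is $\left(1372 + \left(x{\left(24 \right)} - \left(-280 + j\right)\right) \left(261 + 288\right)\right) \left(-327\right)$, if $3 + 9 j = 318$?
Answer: $-47663193$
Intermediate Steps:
$x{\left(F \right)} = 18$
$j = 35$ ($j = - \frac{1}{3} + \frac{1}{9} \cdot 318 = - \frac{1}{3} + \frac{106}{3} = 35$)
$\left(1372 + \left(x{\left(24 \right)} - \left(-280 + j\right)\right) \left(261 + 288\right)\right) \left(-327\right) = \left(1372 + \left(18 + \left(280 - 35\right)\right) \left(261 + 288\right)\right) \left(-327\right) = \left(1372 + \left(18 + \left(280 - 35\right)\right) 549\right) \left(-327\right) = \left(1372 + \left(18 + 245\right) 549\right) \left(-327\right) = \left(1372 + 263 \cdot 549\right) \left(-327\right) = \left(1372 + 144387\right) \left(-327\right) = 145759 \left(-327\right) = -47663193$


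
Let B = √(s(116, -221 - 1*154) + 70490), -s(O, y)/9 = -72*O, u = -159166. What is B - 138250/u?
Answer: 9875/11369 + √145658 ≈ 382.52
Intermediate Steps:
s(O, y) = 648*O (s(O, y) = -(-648)*O = 648*O)
B = √145658 (B = √(648*116 + 70490) = √(75168 + 70490) = √145658 ≈ 381.65)
B - 138250/u = √145658 - 138250/(-159166) = √145658 - 138250*(-1/159166) = √145658 + 9875/11369 = 9875/11369 + √145658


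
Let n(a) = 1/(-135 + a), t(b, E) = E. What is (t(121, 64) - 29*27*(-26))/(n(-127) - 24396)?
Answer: -5350564/6391753 ≈ -0.83710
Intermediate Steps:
(t(121, 64) - 29*27*(-26))/(n(-127) - 24396) = (64 - 29*27*(-26))/(1/(-135 - 127) - 24396) = (64 - 783*(-26))/(1/(-262) - 24396) = (64 + 20358)/(-1/262 - 24396) = 20422/(-6391753/262) = 20422*(-262/6391753) = -5350564/6391753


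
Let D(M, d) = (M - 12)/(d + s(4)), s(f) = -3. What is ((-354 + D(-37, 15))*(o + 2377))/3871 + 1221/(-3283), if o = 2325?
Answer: -677429303/1556142 ≈ -435.33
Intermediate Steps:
D(M, d) = (-12 + M)/(-3 + d) (D(M, d) = (M - 12)/(d - 3) = (-12 + M)/(-3 + d))
((-354 + D(-37, 15))*(o + 2377))/3871 + 1221/(-3283) = ((-354 + (-12 - 37)/(-3 + 15))*(2325 + 2377))/3871 + 1221/(-3283) = ((-354 - 49/12)*4702)*(1/3871) + 1221*(-1/3283) = ((-354 + (1/12)*(-49))*4702)*(1/3871) - 1221/3283 = ((-354 - 49/12)*4702)*(1/3871) - 1221/3283 = -4297/12*4702*(1/3871) - 1221/3283 = -10102247/6*1/3871 - 1221/3283 = -10102247/23226 - 1221/3283 = -677429303/1556142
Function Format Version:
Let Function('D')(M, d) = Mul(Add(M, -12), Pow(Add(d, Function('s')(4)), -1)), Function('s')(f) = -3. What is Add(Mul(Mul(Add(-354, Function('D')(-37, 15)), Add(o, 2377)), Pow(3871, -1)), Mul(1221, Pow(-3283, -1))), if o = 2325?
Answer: Rational(-677429303, 1556142) ≈ -435.33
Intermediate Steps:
Function('D')(M, d) = Mul(Pow(Add(-3, d), -1), Add(-12, M)) (Function('D')(M, d) = Mul(Add(M, -12), Pow(Add(d, -3), -1)) = Mul(Add(-12, M), Pow(Add(-3, d), -1)) = Mul(Pow(Add(-3, d), -1), Add(-12, M)))
Add(Mul(Mul(Add(-354, Function('D')(-37, 15)), Add(o, 2377)), Pow(3871, -1)), Mul(1221, Pow(-3283, -1))) = Add(Mul(Mul(Add(-354, Mul(Pow(Add(-3, 15), -1), Add(-12, -37))), Add(2325, 2377)), Pow(3871, -1)), Mul(1221, Pow(-3283, -1))) = Add(Mul(Mul(Add(-354, Mul(Pow(12, -1), -49)), 4702), Rational(1, 3871)), Mul(1221, Rational(-1, 3283))) = Add(Mul(Mul(Add(-354, Mul(Rational(1, 12), -49)), 4702), Rational(1, 3871)), Rational(-1221, 3283)) = Add(Mul(Mul(Add(-354, Rational(-49, 12)), 4702), Rational(1, 3871)), Rational(-1221, 3283)) = Add(Mul(Mul(Rational(-4297, 12), 4702), Rational(1, 3871)), Rational(-1221, 3283)) = Add(Mul(Rational(-10102247, 6), Rational(1, 3871)), Rational(-1221, 3283)) = Add(Rational(-10102247, 23226), Rational(-1221, 3283)) = Rational(-677429303, 1556142)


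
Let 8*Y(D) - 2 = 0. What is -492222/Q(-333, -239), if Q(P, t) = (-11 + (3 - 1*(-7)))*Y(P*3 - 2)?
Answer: 1968888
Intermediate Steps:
Y(D) = ¼ (Y(D) = ¼ + (⅛)*0 = ¼ + 0 = ¼)
Q(P, t) = -¼ (Q(P, t) = (-11 + (3 - 1*(-7)))*(¼) = (-11 + (3 + 7))*(¼) = (-11 + 10)*(¼) = -1*¼ = -¼)
-492222/Q(-333, -239) = -492222/(-¼) = -492222*(-4) = 1968888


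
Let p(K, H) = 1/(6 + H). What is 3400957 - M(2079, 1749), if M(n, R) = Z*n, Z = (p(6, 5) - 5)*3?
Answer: 3431575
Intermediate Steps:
Z = -162/11 (Z = (1/(6 + 5) - 5)*3 = (1/11 - 5)*3 = -54/11*3 = -162/11 ≈ -14.727)
M(n, R) = -162*n/11
3400957 - M(2079, 1749) = 3400957 - (-162)*2079/11 = 3400957 - 1*(-30618) = 3400957 + 30618 = 3431575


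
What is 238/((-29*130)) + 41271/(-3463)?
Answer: -78207932/6527755 ≈ -11.981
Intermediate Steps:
238/((-29*130)) + 41271/(-3463) = 238/(-3770) + 41271*(-1/3463) = 238*(-1/3770) - 41271/3463 = -119/1885 - 41271/3463 = -78207932/6527755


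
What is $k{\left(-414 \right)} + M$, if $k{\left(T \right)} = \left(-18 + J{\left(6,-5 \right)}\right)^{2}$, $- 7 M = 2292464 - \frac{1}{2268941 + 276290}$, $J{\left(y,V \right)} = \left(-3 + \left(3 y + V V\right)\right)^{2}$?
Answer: $\frac{38755224525525}{17816617} \approx 2.1752 \cdot 10^{6}$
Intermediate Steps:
$J{\left(y,V \right)} = \left(-3 + V^{2} + 3 y\right)^{2}$ ($J{\left(y,V \right)} = \left(-3 + \left(3 y + V^{2}\right)\right)^{2} = \left(-3 + \left(V^{2} + 3 y\right)\right)^{2} = \left(-3 + V^{2} + 3 y\right)^{2}$)
$M = - \frac{5834850439183}{17816617}$ ($M = - \frac{2292464 - \frac{1}{2268941 + 276290}}{7} = - \frac{2292464 - \frac{1}{2545231}}{7} = \left(- \frac{1}{7}\right) \frac{5834850439183}{2545231} = - \frac{5834850439183}{17816617} \approx -3.275 \cdot 10^{5}$)
$k{\left(T \right)} = 2502724$ ($k{\left(T \right)} = \left(-18 + \left(-3 + \left(-5\right)^{2} + 3 \cdot 6\right)^{2}\right)^{2} = \left(-18 + \left(-3 + 25 + 18\right)^{2}\right)^{2} = \left(-18 + 40^{2}\right)^{2} = \left(-18 + 1600\right)^{2} = 1582^{2} = 2502724$)
$k{\left(-414 \right)} + M = 2502724 - \frac{5834850439183}{17816617} = \frac{38755224525525}{17816617}$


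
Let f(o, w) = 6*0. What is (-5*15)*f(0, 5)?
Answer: 0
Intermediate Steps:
f(o, w) = 0
(-5*15)*f(0, 5) = -5*15*0 = -75*0 = 0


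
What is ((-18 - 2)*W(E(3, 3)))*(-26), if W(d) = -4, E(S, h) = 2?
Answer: -2080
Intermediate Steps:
((-18 - 2)*W(E(3, 3)))*(-26) = ((-18 - 2)*(-4))*(-26) = -20*(-4)*(-26) = 80*(-26) = -2080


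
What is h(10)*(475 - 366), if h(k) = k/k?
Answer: 109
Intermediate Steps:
h(k) = 1
h(10)*(475 - 366) = 1*(475 - 366) = 1*109 = 109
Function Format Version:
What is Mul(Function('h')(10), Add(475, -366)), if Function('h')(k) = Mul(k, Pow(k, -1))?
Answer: 109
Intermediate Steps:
Function('h')(k) = 1
Mul(Function('h')(10), Add(475, -366)) = Mul(1, Add(475, -366)) = Mul(1, 109) = 109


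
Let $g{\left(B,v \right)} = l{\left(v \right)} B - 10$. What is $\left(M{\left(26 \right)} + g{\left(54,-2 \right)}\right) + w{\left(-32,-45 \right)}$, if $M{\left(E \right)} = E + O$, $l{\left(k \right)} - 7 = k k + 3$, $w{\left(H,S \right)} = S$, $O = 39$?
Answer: $766$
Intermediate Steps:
$l{\left(k \right)} = 10 + k^{2}$ ($l{\left(k \right)} = 7 + \left(k k + 3\right) = 7 + \left(k^{2} + 3\right) = 7 + \left(3 + k^{2}\right) = 10 + k^{2}$)
$M{\left(E \right)} = 39 + E$ ($M{\left(E \right)} = E + 39 = 39 + E$)
$g{\left(B,v \right)} = -10 + B \left(10 + v^{2}\right)$ ($g{\left(B,v \right)} = \left(10 + v^{2}\right) B - 10 = B \left(10 + v^{2}\right) - 10 = -10 + B \left(10 + v^{2}\right)$)
$\left(M{\left(26 \right)} + g{\left(54,-2 \right)}\right) + w{\left(-32,-45 \right)} = \left(\left(39 + 26\right) - \left(10 - 54 \left(10 + \left(-2\right)^{2}\right)\right)\right) - 45 = \left(65 - \left(10 - 54 \left(10 + 4\right)\right)\right) - 45 = \left(65 + \left(-10 + 54 \cdot 14\right)\right) - 45 = \left(65 + \left(-10 + 756\right)\right) - 45 = \left(65 + 746\right) - 45 = 811 - 45 = 766$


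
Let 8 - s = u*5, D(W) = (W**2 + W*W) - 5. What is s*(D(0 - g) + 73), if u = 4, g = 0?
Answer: -816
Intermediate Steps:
D(W) = -5 + 2*W**2 (D(W) = (W**2 + W**2) - 5 = 2*W**2 - 5 = -5 + 2*W**2)
s = -12 (s = 8 - 4*5 = 8 - 1*20 = 8 - 20 = -12)
s*(D(0 - g) + 73) = -12*((-5 + 2*(0 - 1*0)**2) + 73) = -12*((-5 + 2*(0 + 0)**2) + 73) = -12*((-5 + 2*0**2) + 73) = -12*((-5 + 2*0) + 73) = -12*((-5 + 0) + 73) = -12*(-5 + 73) = -12*68 = -816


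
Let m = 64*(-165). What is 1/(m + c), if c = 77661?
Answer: 1/67101 ≈ 1.4903e-5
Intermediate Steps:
m = -10560
1/(m + c) = 1/(-10560 + 77661) = 1/67101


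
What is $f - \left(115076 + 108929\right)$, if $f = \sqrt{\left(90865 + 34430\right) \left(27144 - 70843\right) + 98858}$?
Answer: $-224005 + i \sqrt{5475167347} \approx -2.2401 \cdot 10^{5} + 73994.0 i$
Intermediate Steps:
$f = i \sqrt{5475167347}$ ($f = \sqrt{125295 \left(-43699\right) + 98858} = \sqrt{-5475266205 + 98858} = \sqrt{-5475167347} = i \sqrt{5475167347} \approx 73994.0 i$)
$f - \left(115076 + 108929\right) = i \sqrt{5475167347} - \left(115076 + 108929\right) = i \sqrt{5475167347} - 224005 = -224005 + i \sqrt{5475167347}$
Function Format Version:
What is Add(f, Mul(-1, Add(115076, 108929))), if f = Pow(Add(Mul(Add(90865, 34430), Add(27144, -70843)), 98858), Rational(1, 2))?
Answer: Add(-224005, Mul(I, Pow(5475167347, Rational(1, 2)))) ≈ Add(-2.2401e+5, Mul(73994., I))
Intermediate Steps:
f = Mul(I, Pow(5475167347, Rational(1, 2))) (f = Pow(Add(Mul(125295, -43699), 98858), Rational(1, 2)) = Pow(Add(-5475266205, 98858), Rational(1, 2)) = Pow(-5475167347, Rational(1, 2)) = Mul(I, Pow(5475167347, Rational(1, 2))) ≈ Mul(73994., I))
Add(f, Mul(-1, Add(115076, 108929))) = Add(Mul(I, Pow(5475167347, Rational(1, 2))), Mul(-1, Add(115076, 108929))) = Add(Mul(I, Pow(5475167347, Rational(1, 2))), Mul(-1, 224005)) = Add(Mul(I, Pow(5475167347, Rational(1, 2))), -224005) = Add(-224005, Mul(I, Pow(5475167347, Rational(1, 2))))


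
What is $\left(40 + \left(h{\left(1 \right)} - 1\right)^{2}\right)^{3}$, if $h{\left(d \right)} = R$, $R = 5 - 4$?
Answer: $64000$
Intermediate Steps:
$R = 1$
$h{\left(d \right)} = 1$
$\left(40 + \left(h{\left(1 \right)} - 1\right)^{2}\right)^{3} = \left(40 + \left(1 - 1\right)^{2}\right)^{3} = \left(40 + 0^{2}\right)^{3} = \left(40 + 0\right)^{3} = 40^{3} = 64000$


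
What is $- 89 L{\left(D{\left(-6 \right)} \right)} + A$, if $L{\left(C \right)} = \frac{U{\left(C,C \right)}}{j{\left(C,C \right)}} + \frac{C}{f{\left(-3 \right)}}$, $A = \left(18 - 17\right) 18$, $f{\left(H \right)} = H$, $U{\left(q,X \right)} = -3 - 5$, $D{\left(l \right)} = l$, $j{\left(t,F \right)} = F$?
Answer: $- \frac{836}{3} \approx -278.67$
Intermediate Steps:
$U{\left(q,X \right)} = -8$ ($U{\left(q,X \right)} = -3 - 5 = -8$)
$A = 18$ ($A = 1 \cdot 18 = 18$)
$L{\left(C \right)} = - \frac{8}{C} - \frac{C}{3}$ ($L{\left(C \right)} = - \frac{8}{C} + \frac{C}{-3} = - \frac{8}{C} + C \left(- \frac{1}{3}\right) = - \frac{8}{C} - \frac{C}{3}$)
$- 89 L{\left(D{\left(-6 \right)} \right)} + A = - 89 \left(- \frac{8}{-6} - -2\right) + 18 = - 89 \left(\left(-8\right) \left(- \frac{1}{6}\right) + 2\right) + 18 = - 89 \left(\frac{4}{3} + 2\right) + 18 = \left(-89\right) \frac{10}{3} + 18 = - \frac{890}{3} + 18 = - \frac{836}{3}$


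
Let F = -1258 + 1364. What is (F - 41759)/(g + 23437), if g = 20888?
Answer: -41653/44325 ≈ -0.93972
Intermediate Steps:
F = 106
(F - 41759)/(g + 23437) = (106 - 41759)/(20888 + 23437) = -41653/44325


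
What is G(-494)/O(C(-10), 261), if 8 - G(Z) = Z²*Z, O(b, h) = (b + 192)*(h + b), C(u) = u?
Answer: 60276896/22841 ≈ 2639.0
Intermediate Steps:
O(b, h) = (192 + b)*(b + h)
G(Z) = 8 - Z³ (G(Z) = 8 - Z²*Z = 8 - Z³)
G(-494)/O(C(-10), 261) = (8 - 1*(-494)³)/((-10)² + 192*(-10) + 192*261 - 10*261) = (8 - 1*(-120553784))/(100 - 1920 + 50112 - 2610) = (8 + 120553784)/45682 = 120553792*(1/45682) = 60276896/22841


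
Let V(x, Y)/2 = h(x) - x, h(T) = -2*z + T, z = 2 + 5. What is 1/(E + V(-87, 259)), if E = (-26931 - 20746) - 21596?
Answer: -1/69301 ≈ -1.4430e-5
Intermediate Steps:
z = 7
h(T) = -14 + T (h(T) = -2*7 + T = -14 + T)
V(x, Y) = -28 (V(x, Y) = 2*((-14 + x) - x) = 2*(-14) = -28)
E = -69273 (E = -47677 - 21596 = -69273)
1/(E + V(-87, 259)) = 1/(-69273 - 28) = 1/(-69301) = -1/69301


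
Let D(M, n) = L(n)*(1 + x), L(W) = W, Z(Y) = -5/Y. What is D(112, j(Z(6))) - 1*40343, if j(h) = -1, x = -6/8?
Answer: -161373/4 ≈ -40343.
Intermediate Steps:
x = -¾ (x = -6*⅛ = -¾ ≈ -0.75000)
D(M, n) = n/4 (D(M, n) = n*(1 - ¾) = n*(¼) = n/4)
D(112, j(Z(6))) - 1*40343 = (¼)*(-1) - 1*40343 = -¼ - 40343 = -161373/4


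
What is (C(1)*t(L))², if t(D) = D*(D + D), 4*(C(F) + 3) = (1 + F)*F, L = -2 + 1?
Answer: 25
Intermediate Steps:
L = -1
C(F) = -3 + F*(1 + F)/4 (C(F) = -3 + ((1 + F)*F)/4 = -3 + (F*(1 + F))/4 = -3 + F*(1 + F)/4)
t(D) = 2*D² (t(D) = D*(2*D) = 2*D²)
(C(1)*t(L))² = ((-3 + (¼)*1 + (¼)*1²)*(2*(-1)²))² = ((-3 + ¼ + (¼)*1)*(2*1))² = ((-3 + ¼ + ¼)*2)² = (-5/2*2)² = (-5)² = 25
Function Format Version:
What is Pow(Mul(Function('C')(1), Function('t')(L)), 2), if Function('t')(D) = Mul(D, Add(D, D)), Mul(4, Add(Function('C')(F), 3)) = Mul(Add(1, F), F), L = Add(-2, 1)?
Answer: 25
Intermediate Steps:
L = -1
Function('C')(F) = Add(-3, Mul(Rational(1, 4), F, Add(1, F))) (Function('C')(F) = Add(-3, Mul(Rational(1, 4), Mul(Add(1, F), F))) = Add(-3, Mul(Rational(1, 4), Mul(F, Add(1, F)))) = Add(-3, Mul(Rational(1, 4), F, Add(1, F))))
Function('t')(D) = Mul(2, Pow(D, 2)) (Function('t')(D) = Mul(D, Mul(2, D)) = Mul(2, Pow(D, 2)))
Pow(Mul(Function('C')(1), Function('t')(L)), 2) = Pow(Mul(Add(-3, Mul(Rational(1, 4), 1), Mul(Rational(1, 4), Pow(1, 2))), Mul(2, Pow(-1, 2))), 2) = Pow(Mul(Add(-3, Rational(1, 4), Mul(Rational(1, 4), 1)), Mul(2, 1)), 2) = Pow(Mul(Add(-3, Rational(1, 4), Rational(1, 4)), 2), 2) = Pow(Mul(Rational(-5, 2), 2), 2) = Pow(-5, 2) = 25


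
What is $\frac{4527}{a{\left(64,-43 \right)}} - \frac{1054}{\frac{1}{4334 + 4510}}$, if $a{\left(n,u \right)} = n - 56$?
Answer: $- \frac{74568081}{8} \approx -9.321 \cdot 10^{6}$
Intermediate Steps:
$a{\left(n,u \right)} = -56 + n$
$\frac{4527}{a{\left(64,-43 \right)}} - \frac{1054}{\frac{1}{4334 + 4510}} = \frac{4527}{-56 + 64} - \frac{1054}{\frac{1}{4334 + 4510}} = \frac{4527}{8} - \frac{1054}{\frac{1}{8844}} = 4527 \cdot \frac{1}{8} - 1054 \frac{1}{\frac{1}{8844}} = \frac{4527}{8} - 9321576 = - \frac{74568081}{8}$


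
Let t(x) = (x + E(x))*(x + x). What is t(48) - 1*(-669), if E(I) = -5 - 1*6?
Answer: 4221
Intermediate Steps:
E(I) = -11 (E(I) = -5 - 6 = -11)
t(x) = 2*x*(-11 + x) (t(x) = (x - 11)*(x + x) = (-11 + x)*(2*x) = 2*x*(-11 + x))
t(48) - 1*(-669) = 2*48*(-11 + 48) - 1*(-669) = 2*48*37 + 669 = 3552 + 669 = 4221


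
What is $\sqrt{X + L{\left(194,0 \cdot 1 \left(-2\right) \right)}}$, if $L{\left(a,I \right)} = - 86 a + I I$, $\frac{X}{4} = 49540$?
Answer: $426$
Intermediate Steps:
$X = 198160$ ($X = 4 \cdot 49540 = 198160$)
$L{\left(a,I \right)} = I^{2} - 86 a$ ($L{\left(a,I \right)} = - 86 a + I^{2} = I^{2} - 86 a$)
$\sqrt{X + L{\left(194,0 \cdot 1 \left(-2\right) \right)}} = \sqrt{198160 + \left(\left(0 \cdot 1 \left(-2\right)\right)^{2} - 16684\right)} = \sqrt{198160 - \left(16684 - \left(0 \left(-2\right)\right)^{2}\right)} = \sqrt{198160 - \left(16684 - 0^{2}\right)} = \sqrt{198160 + \left(0 - 16684\right)} = \sqrt{198160 - 16684} = \sqrt{181476} = 426$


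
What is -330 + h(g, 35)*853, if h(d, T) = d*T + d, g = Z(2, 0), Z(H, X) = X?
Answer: -330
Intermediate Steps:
g = 0
h(d, T) = d + T*d (h(d, T) = T*d + d = d + T*d)
-330 + h(g, 35)*853 = -330 + (0*(1 + 35))*853 = -330 + (0*36)*853 = -330 + 0*853 = -330 + 0 = -330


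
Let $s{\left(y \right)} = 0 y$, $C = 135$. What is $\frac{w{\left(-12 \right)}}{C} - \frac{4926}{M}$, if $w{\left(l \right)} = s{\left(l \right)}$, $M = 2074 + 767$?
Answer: $- \frac{1642}{947} \approx -1.7339$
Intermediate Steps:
$M = 2841$
$s{\left(y \right)} = 0$
$w{\left(l \right)} = 0$
$\frac{w{\left(-12 \right)}}{C} - \frac{4926}{M} = \frac{0}{135} - \frac{4926}{2841} = 0 \cdot \frac{1}{135} - \frac{1642}{947} = 0 - \frac{1642}{947} = - \frac{1642}{947}$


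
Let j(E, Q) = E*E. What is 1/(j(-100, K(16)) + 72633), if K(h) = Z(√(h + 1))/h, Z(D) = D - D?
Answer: 1/82633 ≈ 1.2102e-5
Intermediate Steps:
Z(D) = 0
K(h) = 0 (K(h) = 0/h = 0)
j(E, Q) = E²
1/(j(-100, K(16)) + 72633) = 1/((-100)² + 72633) = 1/(10000 + 72633) = 1/82633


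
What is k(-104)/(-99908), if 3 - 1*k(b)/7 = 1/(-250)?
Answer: -5257/24977000 ≈ -0.00021047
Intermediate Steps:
k(b) = 5257/250 (k(b) = 21 - 7/(-250) = 21 - 7*(-1/250) = 21 + 7/250 = 5257/250)
k(-104)/(-99908) = (5257/250)/(-99908) = (5257/250)*(-1/99908) = -5257/24977000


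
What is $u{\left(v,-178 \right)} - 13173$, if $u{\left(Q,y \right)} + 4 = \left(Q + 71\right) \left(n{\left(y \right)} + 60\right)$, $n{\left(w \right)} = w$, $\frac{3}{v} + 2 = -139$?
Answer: $- \frac{1012967}{47} \approx -21553.0$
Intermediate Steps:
$v = - \frac{1}{47}$ ($v = \frac{3}{-2 - 139} = \frac{3}{-141} = 3 \left(- \frac{1}{141}\right) = - \frac{1}{47} \approx -0.021277$)
$u{\left(Q,y \right)} = -4 + \left(60 + y\right) \left(71 + Q\right)$ ($u{\left(Q,y \right)} = -4 + \left(Q + 71\right) \left(y + 60\right) = -4 + \left(71 + Q\right) \left(60 + y\right) = -4 + \left(60 + y\right) \left(71 + Q\right)$)
$u{\left(v,-178 \right)} - 13173 = \left(4256 + 60 \left(- \frac{1}{47}\right) + 71 \left(-178\right) - - \frac{178}{47}\right) - 13173 = \left(4256 - \frac{60}{47} - 12638 + \frac{178}{47}\right) - 13173 = - \frac{393836}{47} - 13173 = - \frac{1012967}{47}$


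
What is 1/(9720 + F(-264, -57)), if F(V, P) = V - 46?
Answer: 1/9410 ≈ 0.00010627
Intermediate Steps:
F(V, P) = -46 + V
1/(9720 + F(-264, -57)) = 1/(9720 + (-46 - 264)) = 1/(9720 - 310) = 1/9410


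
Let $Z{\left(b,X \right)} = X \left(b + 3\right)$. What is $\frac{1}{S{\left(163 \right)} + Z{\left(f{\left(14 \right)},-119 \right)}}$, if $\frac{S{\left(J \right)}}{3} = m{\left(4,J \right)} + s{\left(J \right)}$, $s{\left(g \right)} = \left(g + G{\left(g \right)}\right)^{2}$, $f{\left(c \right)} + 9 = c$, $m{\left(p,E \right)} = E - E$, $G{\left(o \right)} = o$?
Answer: $\frac{1}{317876} \approx 3.1459 \cdot 10^{-6}$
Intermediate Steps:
$m{\left(p,E \right)} = 0$
$f{\left(c \right)} = -9 + c$
$Z{\left(b,X \right)} = X \left(3 + b\right)$
$s{\left(g \right)} = 4 g^{2}$ ($s{\left(g \right)} = \left(g + g\right)^{2} = \left(2 g\right)^{2} = 4 g^{2}$)
$S{\left(J \right)} = 12 J^{2}$ ($S{\left(J \right)} = 3 \left(0 + 4 J^{2}\right) = 3 \cdot 4 J^{2} = 12 J^{2}$)
$\frac{1}{S{\left(163 \right)} + Z{\left(f{\left(14 \right)},-119 \right)}} = \frac{1}{12 \cdot 163^{2} - 119 \left(3 + \left(-9 + 14\right)\right)} = \frac{1}{12 \cdot 26569 - 119 \left(3 + 5\right)} = \frac{1}{318828 - 952} = \frac{1}{317876}$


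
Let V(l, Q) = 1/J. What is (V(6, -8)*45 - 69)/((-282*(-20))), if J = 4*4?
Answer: -353/30080 ≈ -0.011735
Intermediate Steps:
J = 16
V(l, Q) = 1/16
(V(6, -8)*45 - 69)/((-282*(-20))) = ((1/16)*45 - 69)/((-282*(-20))) = (45/16 - 69)/5640 = -1059/16*1/5640 = -353/30080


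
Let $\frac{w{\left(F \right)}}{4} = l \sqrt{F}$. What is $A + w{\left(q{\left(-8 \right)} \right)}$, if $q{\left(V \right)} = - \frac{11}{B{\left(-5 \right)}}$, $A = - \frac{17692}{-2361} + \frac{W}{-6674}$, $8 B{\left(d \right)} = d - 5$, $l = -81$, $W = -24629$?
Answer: $\frac{176225477}{15757314} - \frac{648 \sqrt{55}}{5} \approx -949.96$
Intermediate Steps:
$B{\left(d \right)} = - \frac{5}{8} + \frac{d}{8}$ ($B{\left(d \right)} = \frac{d - 5}{8} = \frac{-5 + d}{8} = - \frac{5}{8} + \frac{d}{8}$)
$A = \frac{176225477}{15757314}$ ($A = - \frac{17692}{-2361} - \frac{24629}{-6674} = \left(-17692\right) \left(- \frac{1}{2361}\right) - - \frac{24629}{6674} = \frac{17692}{2361} + \frac{24629}{6674} = \frac{176225477}{15757314} \approx 11.184$)
$q{\left(V \right)} = \frac{44}{5}$ ($q{\left(V \right)} = - \frac{11}{- \frac{5}{8} + \frac{1}{8} \left(-5\right)} = - \frac{11}{- \frac{5}{8} - \frac{5}{8}} = - \frac{11}{- \frac{5}{4}} = \left(-11\right) \left(- \frac{4}{5}\right) = \frac{44}{5}$)
$w{\left(F \right)} = - 324 \sqrt{F}$ ($w{\left(F \right)} = 4 \left(- 81 \sqrt{F}\right) = - 324 \sqrt{F}$)
$A + w{\left(q{\left(-8 \right)} \right)} = \frac{176225477}{15757314} - 324 \sqrt{\frac{44}{5}} = \frac{176225477}{15757314} - 324 \frac{2 \sqrt{55}}{5} = \frac{176225477}{15757314} - \frac{648 \sqrt{55}}{5}$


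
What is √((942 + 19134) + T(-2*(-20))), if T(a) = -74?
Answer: √20002 ≈ 141.43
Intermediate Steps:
√((942 + 19134) + T(-2*(-20))) = √((942 + 19134) - 74) = √(20076 - 74) = √20002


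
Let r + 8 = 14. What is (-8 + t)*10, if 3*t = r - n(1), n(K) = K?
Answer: -190/3 ≈ -63.333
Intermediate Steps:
r = 6 (r = -8 + 14 = 6)
t = 5/3 (t = (6 - 1*1)/3 = (6 - 1)/3 = (⅓)*5 = 5/3 ≈ 1.6667)
(-8 + t)*10 = (-8 + 5/3)*10 = -19/3*10 = -190/3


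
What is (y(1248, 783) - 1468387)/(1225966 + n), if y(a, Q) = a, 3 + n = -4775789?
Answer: 1467139/3549826 ≈ 0.41330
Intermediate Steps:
n = -4775792 (n = -3 - 4775789 = -4775792)
(y(1248, 783) - 1468387)/(1225966 + n) = (1248 - 1468387)/(1225966 - 4775792) = -1467139/(-3549826) = -1467139*(-1/3549826) = 1467139/3549826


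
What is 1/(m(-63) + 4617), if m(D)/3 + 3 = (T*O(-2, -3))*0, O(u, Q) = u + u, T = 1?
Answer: 1/4608 ≈ 0.00021701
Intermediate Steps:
O(u, Q) = 2*u
m(D) = -9 (m(D) = -9 + 3*((1*(2*(-2)))*0) = -9 + 3*((1*(-4))*0) = -9 + 3*(-4*0) = -9 + 3*0 = -9 + 0 = -9)
1/(m(-63) + 4617) = 1/(-9 + 4617) = 1/4608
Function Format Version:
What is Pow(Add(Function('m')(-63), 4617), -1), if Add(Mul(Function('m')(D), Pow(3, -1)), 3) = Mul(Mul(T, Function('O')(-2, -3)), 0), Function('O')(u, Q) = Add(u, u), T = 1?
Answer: Rational(1, 4608) ≈ 0.00021701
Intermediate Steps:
Function('O')(u, Q) = Mul(2, u)
Function('m')(D) = -9 (Function('m')(D) = Add(-9, Mul(3, Mul(Mul(1, Mul(2, -2)), 0))) = Add(-9, Mul(3, Mul(Mul(1, -4), 0))) = Add(-9, Mul(3, Mul(-4, 0))) = Add(-9, Mul(3, 0)) = Add(-9, 0) = -9)
Pow(Add(Function('m')(-63), 4617), -1) = Pow(Add(-9, 4617), -1) = Pow(4608, -1) = Rational(1, 4608)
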